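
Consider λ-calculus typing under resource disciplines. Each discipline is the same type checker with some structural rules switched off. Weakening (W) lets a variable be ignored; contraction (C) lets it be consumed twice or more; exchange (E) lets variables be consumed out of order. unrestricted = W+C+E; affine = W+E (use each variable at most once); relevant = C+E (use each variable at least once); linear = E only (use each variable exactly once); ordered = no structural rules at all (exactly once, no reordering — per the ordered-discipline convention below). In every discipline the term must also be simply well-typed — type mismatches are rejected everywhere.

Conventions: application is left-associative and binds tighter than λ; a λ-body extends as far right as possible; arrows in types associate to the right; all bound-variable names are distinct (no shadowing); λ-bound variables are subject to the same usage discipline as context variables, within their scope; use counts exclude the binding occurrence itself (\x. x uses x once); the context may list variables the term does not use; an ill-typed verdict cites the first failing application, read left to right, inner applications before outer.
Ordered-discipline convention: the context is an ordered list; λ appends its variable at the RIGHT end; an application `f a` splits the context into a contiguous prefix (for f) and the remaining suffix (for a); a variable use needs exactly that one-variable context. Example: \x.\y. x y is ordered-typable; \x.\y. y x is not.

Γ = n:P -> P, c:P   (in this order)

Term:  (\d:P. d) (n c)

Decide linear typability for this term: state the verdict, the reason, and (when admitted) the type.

yes — exactly-once usage across n, c, d; term : P
use counts: n=1, c=1, d [bound]=1
left-to-right use order: d, n, c
typing: well-typed — term : P
per-discipline verdicts: ordered ✓, linear ✓, affine ✓, relevant ✓, unrestricted ✓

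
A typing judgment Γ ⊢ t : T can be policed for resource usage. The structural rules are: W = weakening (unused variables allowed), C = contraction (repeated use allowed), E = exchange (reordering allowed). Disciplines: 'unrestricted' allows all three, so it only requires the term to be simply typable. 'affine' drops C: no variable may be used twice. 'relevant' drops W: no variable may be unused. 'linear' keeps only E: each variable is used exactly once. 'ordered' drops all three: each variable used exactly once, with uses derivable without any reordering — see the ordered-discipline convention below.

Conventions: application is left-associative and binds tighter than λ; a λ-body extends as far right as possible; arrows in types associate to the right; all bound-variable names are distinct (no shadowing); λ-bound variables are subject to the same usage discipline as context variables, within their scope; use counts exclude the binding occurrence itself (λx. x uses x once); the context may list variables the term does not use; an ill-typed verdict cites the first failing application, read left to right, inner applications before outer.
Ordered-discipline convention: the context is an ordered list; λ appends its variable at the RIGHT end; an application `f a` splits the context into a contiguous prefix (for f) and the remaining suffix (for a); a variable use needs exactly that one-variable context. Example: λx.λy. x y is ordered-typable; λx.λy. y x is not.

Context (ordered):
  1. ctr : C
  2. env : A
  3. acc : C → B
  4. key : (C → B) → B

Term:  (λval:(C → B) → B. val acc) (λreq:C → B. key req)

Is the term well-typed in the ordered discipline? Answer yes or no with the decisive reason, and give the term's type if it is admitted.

no — ctr, env left unused
use counts: ctr=0, env=0, acc=1, key=1, val (λ-bound)=1, req (λ-bound)=1
uses in reading order: val, acc, key, req
typing: ✓ — B
across the five disciplines: ordered ✗, linear ✗, affine ✓, relevant ✗, unrestricted ✓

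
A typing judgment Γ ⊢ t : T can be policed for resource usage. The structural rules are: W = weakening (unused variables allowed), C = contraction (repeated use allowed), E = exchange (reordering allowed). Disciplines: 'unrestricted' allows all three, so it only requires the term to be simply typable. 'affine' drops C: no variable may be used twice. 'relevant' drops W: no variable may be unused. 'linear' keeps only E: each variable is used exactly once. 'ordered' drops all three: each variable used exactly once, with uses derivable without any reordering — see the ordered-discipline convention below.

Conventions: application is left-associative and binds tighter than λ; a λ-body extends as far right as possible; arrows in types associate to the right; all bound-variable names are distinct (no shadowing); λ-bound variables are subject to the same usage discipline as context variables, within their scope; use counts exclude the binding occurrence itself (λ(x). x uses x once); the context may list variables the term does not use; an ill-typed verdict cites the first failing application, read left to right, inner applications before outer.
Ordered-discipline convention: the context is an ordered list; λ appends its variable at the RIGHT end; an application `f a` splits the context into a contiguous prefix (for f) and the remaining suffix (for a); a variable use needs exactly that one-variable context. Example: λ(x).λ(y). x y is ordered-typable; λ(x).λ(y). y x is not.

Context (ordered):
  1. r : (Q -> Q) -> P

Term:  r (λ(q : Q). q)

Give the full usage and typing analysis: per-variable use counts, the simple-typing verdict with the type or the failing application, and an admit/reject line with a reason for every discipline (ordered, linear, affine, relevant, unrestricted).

counts: r=1, q (λ-bound)=1
use order (left to right): r, q
typing: well-typed at P
ordered ✓ (single-use (r, q), ordered derivation ok)
linear ✓ (single use per variable (r, q))
affine ✓ (none of r, q used more than once)
relevant ✓ (every one of r, q appears)
unrestricted ✓ (typability at P is all that's needed)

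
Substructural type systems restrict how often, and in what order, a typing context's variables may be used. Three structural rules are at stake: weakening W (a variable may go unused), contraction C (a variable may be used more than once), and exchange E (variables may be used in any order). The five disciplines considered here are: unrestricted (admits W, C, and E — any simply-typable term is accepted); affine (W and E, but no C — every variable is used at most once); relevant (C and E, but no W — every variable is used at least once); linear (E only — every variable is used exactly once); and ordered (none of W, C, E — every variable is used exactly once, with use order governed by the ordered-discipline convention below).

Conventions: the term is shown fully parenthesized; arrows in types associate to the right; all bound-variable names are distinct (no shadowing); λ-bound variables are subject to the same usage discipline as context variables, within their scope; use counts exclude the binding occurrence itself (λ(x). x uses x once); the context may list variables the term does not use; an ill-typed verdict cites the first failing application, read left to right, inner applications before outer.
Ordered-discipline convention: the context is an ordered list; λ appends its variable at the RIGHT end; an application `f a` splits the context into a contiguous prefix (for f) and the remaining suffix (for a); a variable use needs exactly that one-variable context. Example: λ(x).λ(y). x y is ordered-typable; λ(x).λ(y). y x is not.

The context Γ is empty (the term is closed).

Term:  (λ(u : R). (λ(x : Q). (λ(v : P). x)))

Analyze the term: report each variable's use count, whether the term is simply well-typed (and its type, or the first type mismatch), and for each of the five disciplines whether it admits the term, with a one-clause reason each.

usage: u [bound]=0, x [bound]=1, v [bound]=0
left-to-right use order: x
typing: the term checks, with type R → Q → P → Q
ordered: ✗, u, v left unused
linear: ✗, u, v left unused
affine: ✓, at most one use each (u, x, v)
relevant: ✗, u, v left unused
unrestricted: ✓, typability at R → Q → P → Q is all that's needed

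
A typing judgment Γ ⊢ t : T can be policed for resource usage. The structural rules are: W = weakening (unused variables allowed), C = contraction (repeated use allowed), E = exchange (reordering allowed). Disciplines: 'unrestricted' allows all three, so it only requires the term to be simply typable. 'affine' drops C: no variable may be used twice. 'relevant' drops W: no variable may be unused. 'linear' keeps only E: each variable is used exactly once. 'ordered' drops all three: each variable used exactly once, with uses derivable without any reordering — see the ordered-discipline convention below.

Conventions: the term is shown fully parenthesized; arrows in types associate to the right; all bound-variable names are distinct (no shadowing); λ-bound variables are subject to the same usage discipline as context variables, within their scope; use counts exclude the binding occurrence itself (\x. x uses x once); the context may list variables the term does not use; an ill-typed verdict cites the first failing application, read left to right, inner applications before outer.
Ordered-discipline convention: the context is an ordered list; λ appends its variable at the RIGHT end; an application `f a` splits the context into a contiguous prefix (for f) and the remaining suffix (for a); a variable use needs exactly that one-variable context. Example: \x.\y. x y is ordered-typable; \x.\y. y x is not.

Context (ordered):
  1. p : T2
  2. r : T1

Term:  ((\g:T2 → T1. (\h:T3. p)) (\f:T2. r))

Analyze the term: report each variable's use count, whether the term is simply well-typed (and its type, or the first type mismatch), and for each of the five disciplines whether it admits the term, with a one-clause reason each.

usage: p=1; r=1; g (bound)=0; h (bound)=0; f (bound)=0
order of uses: p, r
typing: well-typed — term : T3 → T2
ordered: ✗ — unused: g, h, f — weakening required
linear: ✗ — unused: g, h, f — weakening required
affine: ✓ — no duplicate uses among p, r, g, h, f
relevant: ✗ — unused: g, h, f — weakening required
unrestricted: ✓ — typability at T3 → T2 is all that's needed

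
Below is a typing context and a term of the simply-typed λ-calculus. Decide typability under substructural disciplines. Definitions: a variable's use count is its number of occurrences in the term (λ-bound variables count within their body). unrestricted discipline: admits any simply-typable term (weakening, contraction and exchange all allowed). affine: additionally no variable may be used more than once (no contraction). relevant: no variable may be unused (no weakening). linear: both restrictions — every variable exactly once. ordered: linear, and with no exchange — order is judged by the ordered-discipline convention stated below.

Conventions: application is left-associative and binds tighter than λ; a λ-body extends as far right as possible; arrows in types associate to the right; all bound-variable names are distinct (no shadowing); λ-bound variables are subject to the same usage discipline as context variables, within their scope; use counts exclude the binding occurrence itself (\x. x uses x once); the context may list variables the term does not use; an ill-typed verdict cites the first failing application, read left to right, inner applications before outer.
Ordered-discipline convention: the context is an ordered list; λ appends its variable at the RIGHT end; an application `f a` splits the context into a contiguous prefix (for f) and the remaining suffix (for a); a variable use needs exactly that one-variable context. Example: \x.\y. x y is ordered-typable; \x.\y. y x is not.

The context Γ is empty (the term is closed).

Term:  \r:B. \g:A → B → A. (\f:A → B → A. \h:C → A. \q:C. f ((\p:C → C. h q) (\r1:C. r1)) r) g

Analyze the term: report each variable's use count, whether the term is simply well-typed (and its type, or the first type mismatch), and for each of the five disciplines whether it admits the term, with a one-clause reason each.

usage: r (bound)=1; g (bound)=1; f (bound)=1; h (bound)=1; q (bound)=1; p (bound)=0; r1 (bound)=1
order of uses: f, h, q, r1, r, g
typing: the term checks, with type B → (A → B → A) → (C → A) → C → A
ordered: ✗, p never used (weakening)
linear: ✗, p never used (weakening)
affine: ✓, no duplicate uses among r, g, f, h, q, p, r1
relevant: ✗, p never used (weakening)
unrestricted: ✓, well-typed at B → (A → B → A) → (C → A) → C → A; no restrictions here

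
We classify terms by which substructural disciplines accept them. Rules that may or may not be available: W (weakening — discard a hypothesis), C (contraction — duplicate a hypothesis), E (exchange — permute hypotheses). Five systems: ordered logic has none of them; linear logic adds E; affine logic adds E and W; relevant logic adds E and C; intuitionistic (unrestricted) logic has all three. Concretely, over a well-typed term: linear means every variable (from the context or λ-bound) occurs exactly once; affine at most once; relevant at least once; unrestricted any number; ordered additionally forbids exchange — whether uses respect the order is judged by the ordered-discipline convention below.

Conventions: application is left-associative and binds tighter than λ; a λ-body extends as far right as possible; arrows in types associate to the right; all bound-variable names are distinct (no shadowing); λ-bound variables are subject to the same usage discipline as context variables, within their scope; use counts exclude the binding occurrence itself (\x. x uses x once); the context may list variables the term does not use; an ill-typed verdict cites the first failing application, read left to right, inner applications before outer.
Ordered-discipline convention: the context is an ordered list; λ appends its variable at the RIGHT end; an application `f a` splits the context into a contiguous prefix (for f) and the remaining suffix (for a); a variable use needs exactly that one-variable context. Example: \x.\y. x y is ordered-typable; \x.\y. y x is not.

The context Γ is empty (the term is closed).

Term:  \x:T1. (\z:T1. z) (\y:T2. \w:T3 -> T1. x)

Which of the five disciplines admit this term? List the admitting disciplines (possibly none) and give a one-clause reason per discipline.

admitted by: none
counts: x [bound]=1, z [bound]=1, y [bound]=0, w [bound]=0
left-to-right use order: z, x
typing: ill-typed: an application expects T1 but receives T2 -> (T3 -> T1) -> T1
ordered: ✗, fails simple typing
linear: ✗, a type mismatch blocks all five
affine: ✗, the type mismatch rejects it
relevant: ✗, not simply typable
unrestricted: ✗, fails simple typing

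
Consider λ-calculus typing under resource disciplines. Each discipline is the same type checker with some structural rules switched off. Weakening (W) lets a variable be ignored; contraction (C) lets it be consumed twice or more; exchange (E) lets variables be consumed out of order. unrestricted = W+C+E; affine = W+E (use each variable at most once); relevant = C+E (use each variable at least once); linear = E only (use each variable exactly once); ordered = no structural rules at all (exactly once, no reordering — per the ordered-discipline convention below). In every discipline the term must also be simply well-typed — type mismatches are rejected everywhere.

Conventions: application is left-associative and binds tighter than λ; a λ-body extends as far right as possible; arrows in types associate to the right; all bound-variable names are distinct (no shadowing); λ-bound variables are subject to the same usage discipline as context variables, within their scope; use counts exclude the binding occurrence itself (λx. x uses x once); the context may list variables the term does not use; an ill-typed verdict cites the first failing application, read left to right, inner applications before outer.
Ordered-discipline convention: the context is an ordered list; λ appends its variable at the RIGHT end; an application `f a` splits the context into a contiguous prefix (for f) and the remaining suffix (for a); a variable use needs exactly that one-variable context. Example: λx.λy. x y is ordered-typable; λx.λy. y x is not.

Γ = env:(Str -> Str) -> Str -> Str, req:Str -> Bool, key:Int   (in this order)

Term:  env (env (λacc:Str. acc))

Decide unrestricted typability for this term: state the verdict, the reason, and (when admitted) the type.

yes — type-checks (Str -> Str) and nothing is barred; term : Str -> Str
use counts: env=2; req=0; key=0; acc (λ-bound)=1
uses in reading order: env, env, acc
typing: well-typed — term : Str -> Str
all disciplines: ordered ✗ | linear ✗ | affine ✗ | relevant ✗ | unrestricted ✓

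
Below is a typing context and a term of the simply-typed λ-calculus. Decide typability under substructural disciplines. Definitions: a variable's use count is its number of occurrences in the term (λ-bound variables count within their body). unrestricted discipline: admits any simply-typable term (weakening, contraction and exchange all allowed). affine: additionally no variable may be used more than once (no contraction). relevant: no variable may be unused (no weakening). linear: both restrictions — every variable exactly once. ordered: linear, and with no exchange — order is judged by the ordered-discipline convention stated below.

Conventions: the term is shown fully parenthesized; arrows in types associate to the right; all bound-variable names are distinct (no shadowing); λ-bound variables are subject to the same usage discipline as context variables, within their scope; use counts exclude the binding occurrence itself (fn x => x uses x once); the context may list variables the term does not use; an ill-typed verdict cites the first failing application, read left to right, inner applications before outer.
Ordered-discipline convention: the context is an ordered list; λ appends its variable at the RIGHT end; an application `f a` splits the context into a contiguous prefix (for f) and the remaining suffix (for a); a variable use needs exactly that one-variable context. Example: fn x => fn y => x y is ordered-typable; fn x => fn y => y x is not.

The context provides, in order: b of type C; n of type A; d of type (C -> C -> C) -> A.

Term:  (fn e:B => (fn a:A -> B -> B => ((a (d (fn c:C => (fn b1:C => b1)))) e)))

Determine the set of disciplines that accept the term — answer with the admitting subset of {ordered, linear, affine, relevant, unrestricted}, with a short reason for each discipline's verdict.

admitted in: affine, unrestricted
usage: b: 0×, n: 0×, d: 1×, e [bound]: 1×, a [bound]: 1×, c [bound]: 0×, b1 [bound]: 1×
uses in reading order: a, d, b1, e
typing: the term checks, with type B -> (A -> B -> B) -> B
ordered ✗ (b, n, c never used (weakening))
linear ✗ (b, n, c never used (weakening))
affine ✓ (b, n, d, e, a, c, b1: no repeats, contraction unneeded)
relevant ✗ (b, n, c never used (weakening))
unrestricted ✓ (well-typed at B -> (A -> B -> B) -> B; no restrictions here)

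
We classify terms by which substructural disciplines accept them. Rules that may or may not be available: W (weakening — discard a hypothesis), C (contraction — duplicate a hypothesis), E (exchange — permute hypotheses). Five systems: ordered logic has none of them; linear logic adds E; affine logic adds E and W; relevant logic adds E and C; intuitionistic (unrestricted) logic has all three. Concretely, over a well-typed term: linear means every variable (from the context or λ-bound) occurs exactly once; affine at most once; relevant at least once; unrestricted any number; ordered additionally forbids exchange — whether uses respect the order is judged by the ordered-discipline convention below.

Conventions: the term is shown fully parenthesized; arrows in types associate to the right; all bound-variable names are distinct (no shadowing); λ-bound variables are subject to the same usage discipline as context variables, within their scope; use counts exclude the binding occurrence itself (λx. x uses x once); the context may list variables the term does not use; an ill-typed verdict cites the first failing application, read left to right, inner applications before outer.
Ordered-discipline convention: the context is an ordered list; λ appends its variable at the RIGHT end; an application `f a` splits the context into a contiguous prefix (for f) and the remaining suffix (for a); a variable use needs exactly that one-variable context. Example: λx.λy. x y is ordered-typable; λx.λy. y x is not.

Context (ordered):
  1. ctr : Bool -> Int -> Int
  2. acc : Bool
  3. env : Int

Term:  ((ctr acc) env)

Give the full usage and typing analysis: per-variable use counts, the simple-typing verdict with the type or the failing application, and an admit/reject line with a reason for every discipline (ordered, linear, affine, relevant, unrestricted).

counts: ctr: 1, acc: 1, env: 1
use order (left to right): ctr, acc, env
typing: ✓ — Int
ordered: ✓, one use each (ctr, acc, env); ordered split holds
linear: ✓, ctr, acc, env: one use apiece
affine: ✓, no duplicate uses among ctr, acc, env
relevant: ✓, at least one use each (ctr, acc, env)
unrestricted: ✓, typability at Int is all that's needed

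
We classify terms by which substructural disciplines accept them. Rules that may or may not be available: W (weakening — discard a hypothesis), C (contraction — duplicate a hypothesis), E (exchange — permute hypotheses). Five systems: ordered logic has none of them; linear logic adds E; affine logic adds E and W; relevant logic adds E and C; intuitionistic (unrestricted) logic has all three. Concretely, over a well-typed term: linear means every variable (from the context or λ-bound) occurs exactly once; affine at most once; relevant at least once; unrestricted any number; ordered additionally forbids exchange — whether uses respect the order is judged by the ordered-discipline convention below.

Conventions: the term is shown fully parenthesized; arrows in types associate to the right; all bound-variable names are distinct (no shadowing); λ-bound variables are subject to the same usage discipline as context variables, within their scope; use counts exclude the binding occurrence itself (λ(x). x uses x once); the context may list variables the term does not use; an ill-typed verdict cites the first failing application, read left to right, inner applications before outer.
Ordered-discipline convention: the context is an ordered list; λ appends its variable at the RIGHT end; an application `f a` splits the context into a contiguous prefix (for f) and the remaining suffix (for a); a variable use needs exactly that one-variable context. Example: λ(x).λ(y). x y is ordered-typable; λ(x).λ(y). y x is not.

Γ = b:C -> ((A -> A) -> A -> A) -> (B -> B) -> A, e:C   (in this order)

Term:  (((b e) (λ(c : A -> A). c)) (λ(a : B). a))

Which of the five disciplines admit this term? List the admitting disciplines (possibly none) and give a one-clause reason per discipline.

admitted by: ordered, linear, affine, relevant, unrestricted
use counts: b ×1, e ×1, c [bound] ×1, a [bound] ×1
uses in reading order: b, e, c, a
typing: well-typed — term : A
ordered: ✓ — b, e, c, a once each; derivable with no W/C/E
linear: ✓ — exactly-once usage across b, e, c, a
affine: ✓ — b, e, c, a: no repeats, contraction unneeded
relevant: ✓ — none of b, e, c, a goes unused
unrestricted: ✓ — simply typable at A; W, C, E all held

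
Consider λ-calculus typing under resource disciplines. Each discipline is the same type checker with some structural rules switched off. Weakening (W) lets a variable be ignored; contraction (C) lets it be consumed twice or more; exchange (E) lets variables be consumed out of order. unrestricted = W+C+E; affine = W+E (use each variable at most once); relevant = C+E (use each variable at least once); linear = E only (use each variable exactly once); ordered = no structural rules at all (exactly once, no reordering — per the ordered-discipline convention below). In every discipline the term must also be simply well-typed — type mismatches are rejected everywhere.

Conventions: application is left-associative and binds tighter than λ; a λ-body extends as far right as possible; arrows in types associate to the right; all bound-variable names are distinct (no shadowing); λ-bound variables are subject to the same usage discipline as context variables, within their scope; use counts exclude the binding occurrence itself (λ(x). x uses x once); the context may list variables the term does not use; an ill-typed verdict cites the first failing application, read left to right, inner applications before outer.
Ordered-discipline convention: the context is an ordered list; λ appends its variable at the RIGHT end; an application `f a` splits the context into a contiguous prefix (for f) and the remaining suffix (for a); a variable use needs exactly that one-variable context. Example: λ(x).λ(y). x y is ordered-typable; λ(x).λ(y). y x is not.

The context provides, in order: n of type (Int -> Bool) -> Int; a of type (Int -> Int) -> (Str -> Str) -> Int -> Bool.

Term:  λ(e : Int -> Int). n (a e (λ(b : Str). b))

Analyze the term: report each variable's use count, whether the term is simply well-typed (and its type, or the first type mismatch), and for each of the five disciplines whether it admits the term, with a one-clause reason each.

counts: n: 1×; a: 1×; e (bound): 1×; b (bound): 1×
order of uses: n, a, e, b
typing: the term checks, with type (Int -> Int) -> Int
ordered ✓ (one use each (n, a, e, b); ordered split holds)
linear ✓ (each of n, a, e, b used exactly once)
affine ✓ (at most one use each (n, a, e, b))
relevant ✓ (at least one use each (n, a, e, b))
unrestricted ✓ (typability at (Int -> Int) -> Int is all that's needed)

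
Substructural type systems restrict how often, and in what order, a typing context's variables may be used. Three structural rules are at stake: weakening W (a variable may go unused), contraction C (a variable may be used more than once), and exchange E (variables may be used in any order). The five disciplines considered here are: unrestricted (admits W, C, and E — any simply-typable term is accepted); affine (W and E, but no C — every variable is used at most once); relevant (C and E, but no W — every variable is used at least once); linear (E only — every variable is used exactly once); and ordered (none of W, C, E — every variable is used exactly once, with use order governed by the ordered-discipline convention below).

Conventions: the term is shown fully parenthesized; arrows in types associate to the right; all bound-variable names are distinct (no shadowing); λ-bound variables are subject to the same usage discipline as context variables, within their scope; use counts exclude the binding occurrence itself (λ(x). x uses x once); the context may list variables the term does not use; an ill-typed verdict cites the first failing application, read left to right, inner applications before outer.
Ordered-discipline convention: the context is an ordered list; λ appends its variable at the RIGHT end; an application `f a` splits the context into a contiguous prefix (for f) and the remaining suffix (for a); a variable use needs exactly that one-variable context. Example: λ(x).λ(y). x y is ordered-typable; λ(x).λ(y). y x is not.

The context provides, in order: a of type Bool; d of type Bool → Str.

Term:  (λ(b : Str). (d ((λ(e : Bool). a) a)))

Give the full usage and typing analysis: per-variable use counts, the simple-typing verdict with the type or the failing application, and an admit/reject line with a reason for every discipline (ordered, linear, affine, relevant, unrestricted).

variable uses: a: 2, d: 1, b (λ-bound): 0, e (λ-bound): 0
use order (left to right): d, a, a
typing: well-typed — term : Str → Str
ordered: ✗, needs contraction — a ×2; b, e left unused
linear: ✗, needs contraction — a ×2; b, e left unused
affine: ✗, needs contraction — a ×2
relevant: ✗, b, e left unused
unrestricted: ✓, type-checks (Str → Str) and nothing is barred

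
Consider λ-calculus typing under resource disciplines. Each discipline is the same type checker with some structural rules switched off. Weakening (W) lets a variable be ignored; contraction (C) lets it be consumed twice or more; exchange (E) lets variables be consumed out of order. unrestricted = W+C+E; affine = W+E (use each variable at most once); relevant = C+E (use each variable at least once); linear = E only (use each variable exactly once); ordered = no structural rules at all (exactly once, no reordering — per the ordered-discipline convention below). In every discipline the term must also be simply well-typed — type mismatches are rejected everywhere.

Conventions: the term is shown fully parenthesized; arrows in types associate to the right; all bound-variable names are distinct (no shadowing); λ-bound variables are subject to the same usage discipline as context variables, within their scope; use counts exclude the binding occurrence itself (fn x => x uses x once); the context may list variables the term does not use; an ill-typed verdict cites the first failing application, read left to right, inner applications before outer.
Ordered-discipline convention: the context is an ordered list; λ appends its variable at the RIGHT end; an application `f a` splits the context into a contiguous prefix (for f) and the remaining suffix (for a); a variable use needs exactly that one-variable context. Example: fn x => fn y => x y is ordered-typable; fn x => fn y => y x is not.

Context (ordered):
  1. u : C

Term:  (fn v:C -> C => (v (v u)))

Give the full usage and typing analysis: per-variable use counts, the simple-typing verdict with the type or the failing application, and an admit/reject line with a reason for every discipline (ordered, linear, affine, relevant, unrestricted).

usage: u: 1×; v (bound): 2×
order of uses: v, v, u
typing: well-typed at (C -> C) -> C
ordered: ✗, repeated use of v ×2
linear: ✗, repeated use of v ×2
affine: ✗, repeated use of v ×2
relevant: ✓, at least one use each (u, v)
unrestricted: ✓, well-typed at (C -> C) -> C; no restrictions here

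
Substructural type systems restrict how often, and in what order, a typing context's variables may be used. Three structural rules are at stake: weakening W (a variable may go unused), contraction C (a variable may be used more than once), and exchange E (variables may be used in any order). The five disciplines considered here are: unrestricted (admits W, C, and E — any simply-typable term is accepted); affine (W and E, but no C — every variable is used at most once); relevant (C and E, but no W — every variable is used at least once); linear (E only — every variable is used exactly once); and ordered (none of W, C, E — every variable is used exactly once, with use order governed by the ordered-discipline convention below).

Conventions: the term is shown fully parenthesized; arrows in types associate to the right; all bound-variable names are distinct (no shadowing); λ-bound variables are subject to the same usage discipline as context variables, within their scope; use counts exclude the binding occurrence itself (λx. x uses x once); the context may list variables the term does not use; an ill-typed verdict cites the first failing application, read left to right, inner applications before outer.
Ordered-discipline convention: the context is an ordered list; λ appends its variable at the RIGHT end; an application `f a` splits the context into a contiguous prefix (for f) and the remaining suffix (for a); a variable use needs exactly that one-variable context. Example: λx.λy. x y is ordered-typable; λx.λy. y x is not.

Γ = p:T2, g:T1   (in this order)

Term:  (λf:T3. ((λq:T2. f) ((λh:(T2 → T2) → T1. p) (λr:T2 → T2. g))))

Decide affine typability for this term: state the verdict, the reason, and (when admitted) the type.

yes — p, g, f, q, h, r: no repeats, contraction unneeded; term : T3 → T3
use counts: p=1, g=1, f (bound)=1, q (bound)=0, h (bound)=0, r (bound)=0
left-to-right use order: f, p, g
typing: well-typed — term : T3 → T3
all disciplines: ordered ✗ | linear ✗ | affine ✓ | relevant ✗ | unrestricted ✓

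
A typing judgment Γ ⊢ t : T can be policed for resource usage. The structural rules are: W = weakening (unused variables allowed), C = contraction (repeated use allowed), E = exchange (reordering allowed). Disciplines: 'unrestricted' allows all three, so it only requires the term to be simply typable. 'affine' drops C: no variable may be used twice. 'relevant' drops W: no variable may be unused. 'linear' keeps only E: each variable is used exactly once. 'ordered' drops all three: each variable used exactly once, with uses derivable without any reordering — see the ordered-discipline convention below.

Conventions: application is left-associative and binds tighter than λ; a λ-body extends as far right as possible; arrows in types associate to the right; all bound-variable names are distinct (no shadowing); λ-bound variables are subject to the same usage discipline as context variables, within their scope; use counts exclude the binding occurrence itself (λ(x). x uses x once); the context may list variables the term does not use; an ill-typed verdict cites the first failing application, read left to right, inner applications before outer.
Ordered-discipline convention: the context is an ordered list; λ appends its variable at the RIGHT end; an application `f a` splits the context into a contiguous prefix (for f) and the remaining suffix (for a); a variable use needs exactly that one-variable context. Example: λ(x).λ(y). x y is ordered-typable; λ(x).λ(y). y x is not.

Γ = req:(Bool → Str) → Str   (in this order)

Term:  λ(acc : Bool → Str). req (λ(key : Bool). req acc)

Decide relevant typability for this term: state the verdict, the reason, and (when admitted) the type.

no — needs weakening: key unused
use counts: req: 2×; acc (bound): 1×; key (bound): 0×
left-to-right use order: req, req, acc
typing: well-typed — term : (Bool → Str) → Str
per-discipline verdicts: ordered ✗, linear ✗, affine ✗, relevant ✗, unrestricted ✓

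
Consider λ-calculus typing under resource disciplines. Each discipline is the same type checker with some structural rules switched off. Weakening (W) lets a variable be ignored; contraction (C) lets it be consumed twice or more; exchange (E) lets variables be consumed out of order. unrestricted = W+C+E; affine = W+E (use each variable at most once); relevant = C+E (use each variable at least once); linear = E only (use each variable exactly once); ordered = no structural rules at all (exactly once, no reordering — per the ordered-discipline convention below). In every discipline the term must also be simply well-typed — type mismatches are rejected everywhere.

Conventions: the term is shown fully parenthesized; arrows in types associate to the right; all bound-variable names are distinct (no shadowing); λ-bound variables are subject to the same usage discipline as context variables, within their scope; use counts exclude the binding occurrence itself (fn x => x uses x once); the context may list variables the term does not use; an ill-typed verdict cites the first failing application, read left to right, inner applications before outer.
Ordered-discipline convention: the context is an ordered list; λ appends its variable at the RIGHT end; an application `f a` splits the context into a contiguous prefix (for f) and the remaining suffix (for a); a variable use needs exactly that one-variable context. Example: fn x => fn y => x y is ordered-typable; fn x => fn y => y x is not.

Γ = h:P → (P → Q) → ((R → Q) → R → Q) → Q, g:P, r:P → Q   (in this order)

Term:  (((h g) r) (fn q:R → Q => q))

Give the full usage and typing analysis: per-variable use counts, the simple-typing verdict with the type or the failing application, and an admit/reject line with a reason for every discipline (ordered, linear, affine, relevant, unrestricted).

counts: h: 1×; g: 1×; r: 1×; q (λ-bound): 1×
use order (left to right): h, g, r, q
typing: the term checks, with type Q
ordered: ✓, h, g, r, q: once each, no exchange needed
linear: ✓, single use per variable (h, g, r, q)
affine: ✓, none of h, g, r, q used more than once
relevant: ✓, every one of h, g, r, q appears
unrestricted: ✓, typability at Q is all that's needed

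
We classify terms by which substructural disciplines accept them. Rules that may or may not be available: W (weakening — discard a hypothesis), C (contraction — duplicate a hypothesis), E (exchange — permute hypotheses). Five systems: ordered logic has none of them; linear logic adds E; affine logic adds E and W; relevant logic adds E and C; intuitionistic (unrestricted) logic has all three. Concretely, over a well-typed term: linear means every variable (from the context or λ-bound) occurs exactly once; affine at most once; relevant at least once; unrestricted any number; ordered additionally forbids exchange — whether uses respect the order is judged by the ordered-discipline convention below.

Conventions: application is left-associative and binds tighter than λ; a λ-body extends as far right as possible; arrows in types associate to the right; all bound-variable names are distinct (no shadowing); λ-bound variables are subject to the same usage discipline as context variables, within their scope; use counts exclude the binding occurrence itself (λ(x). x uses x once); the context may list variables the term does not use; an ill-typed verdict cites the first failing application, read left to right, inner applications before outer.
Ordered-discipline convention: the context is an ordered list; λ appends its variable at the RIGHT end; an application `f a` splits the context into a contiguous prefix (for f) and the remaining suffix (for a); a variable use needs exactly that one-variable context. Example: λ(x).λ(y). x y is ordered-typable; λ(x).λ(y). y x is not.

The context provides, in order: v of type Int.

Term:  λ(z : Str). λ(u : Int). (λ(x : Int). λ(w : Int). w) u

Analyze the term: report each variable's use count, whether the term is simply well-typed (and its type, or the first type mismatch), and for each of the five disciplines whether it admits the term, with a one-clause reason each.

counts: v: 0×; z (bound): 0×; u (bound): 1×; x (bound): 0×; w (bound): 1×
left-to-right use order: w, u
typing: well-typed — term : Str -> Int -> Int -> Int
ordered: ✗, v, z, x left unused
linear: ✗, v, z, x left unused
affine: ✓, v, z, u, x, w: no repeats, contraction unneeded
relevant: ✗, v, z, x left unused
unrestricted: ✓, typability at Str -> Int -> Int -> Int is all that's needed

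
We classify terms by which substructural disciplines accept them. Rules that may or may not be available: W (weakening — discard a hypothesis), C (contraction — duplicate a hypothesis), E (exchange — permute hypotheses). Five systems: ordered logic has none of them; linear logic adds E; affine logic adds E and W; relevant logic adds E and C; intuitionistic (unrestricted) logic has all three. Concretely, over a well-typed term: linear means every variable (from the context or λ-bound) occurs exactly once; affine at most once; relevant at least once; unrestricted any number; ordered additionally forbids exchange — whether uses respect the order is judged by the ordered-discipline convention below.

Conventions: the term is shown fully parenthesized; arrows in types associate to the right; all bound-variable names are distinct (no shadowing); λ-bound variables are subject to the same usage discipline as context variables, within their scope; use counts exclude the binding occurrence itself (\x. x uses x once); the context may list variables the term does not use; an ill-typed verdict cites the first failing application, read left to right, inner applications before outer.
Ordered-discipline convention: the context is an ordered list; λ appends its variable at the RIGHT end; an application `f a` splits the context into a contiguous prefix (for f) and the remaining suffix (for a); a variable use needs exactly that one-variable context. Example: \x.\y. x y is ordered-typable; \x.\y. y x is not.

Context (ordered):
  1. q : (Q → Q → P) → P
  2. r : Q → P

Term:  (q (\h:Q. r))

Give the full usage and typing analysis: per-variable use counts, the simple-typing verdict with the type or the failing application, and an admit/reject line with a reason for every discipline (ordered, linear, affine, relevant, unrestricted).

use counts: q: 1, r: 1, h (λ-bound): 0
uses in reading order: q, r
typing: well-typed at P
ordered ✗ (h left unused)
linear ✗ (h left unused)
affine ✓ (at most one use each (q, r, h))
relevant ✗ (h left unused)
unrestricted ✓ (typability at P is all that's needed)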